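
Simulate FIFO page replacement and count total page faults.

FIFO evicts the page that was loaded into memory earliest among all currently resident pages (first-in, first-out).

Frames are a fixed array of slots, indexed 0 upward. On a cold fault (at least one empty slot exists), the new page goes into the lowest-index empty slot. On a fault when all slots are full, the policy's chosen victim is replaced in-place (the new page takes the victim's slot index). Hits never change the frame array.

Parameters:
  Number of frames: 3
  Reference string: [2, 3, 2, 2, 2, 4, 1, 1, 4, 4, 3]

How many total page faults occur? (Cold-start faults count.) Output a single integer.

Answer: 4

Derivation:
Step 0: ref 2 → FAULT, frames=[2,-,-]
Step 1: ref 3 → FAULT, frames=[2,3,-]
Step 2: ref 2 → HIT, frames=[2,3,-]
Step 3: ref 2 → HIT, frames=[2,3,-]
Step 4: ref 2 → HIT, frames=[2,3,-]
Step 5: ref 4 → FAULT, frames=[2,3,4]
Step 6: ref 1 → FAULT (evict 2), frames=[1,3,4]
Step 7: ref 1 → HIT, frames=[1,3,4]
Step 8: ref 4 → HIT, frames=[1,3,4]
Step 9: ref 4 → HIT, frames=[1,3,4]
Step 10: ref 3 → HIT, frames=[1,3,4]
Total faults: 4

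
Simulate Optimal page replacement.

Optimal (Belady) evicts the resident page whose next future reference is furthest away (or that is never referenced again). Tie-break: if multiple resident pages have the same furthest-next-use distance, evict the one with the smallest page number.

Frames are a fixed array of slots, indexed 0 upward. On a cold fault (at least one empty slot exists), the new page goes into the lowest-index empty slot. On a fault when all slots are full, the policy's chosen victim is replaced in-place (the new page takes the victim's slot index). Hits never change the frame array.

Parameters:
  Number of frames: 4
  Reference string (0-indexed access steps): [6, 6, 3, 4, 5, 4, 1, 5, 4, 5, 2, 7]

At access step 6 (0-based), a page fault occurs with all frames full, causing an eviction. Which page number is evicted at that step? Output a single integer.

Answer: 3

Derivation:
Step 0: ref 6 -> FAULT, frames=[6,-,-,-]
Step 1: ref 6 -> HIT, frames=[6,-,-,-]
Step 2: ref 3 -> FAULT, frames=[6,3,-,-]
Step 3: ref 4 -> FAULT, frames=[6,3,4,-]
Step 4: ref 5 -> FAULT, frames=[6,3,4,5]
Step 5: ref 4 -> HIT, frames=[6,3,4,5]
Step 6: ref 1 -> FAULT, evict 3, frames=[6,1,4,5]
At step 6: evicted page 3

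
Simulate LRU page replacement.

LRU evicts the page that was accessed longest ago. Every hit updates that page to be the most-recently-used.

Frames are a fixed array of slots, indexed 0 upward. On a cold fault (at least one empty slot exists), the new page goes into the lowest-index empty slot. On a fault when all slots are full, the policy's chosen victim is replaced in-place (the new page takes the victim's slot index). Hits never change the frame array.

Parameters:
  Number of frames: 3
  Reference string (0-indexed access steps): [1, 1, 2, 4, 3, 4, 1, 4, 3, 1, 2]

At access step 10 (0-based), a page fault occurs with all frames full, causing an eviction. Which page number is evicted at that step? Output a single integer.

Answer: 4

Derivation:
Step 0: ref 1 -> FAULT, frames=[1,-,-]
Step 1: ref 1 -> HIT, frames=[1,-,-]
Step 2: ref 2 -> FAULT, frames=[1,2,-]
Step 3: ref 4 -> FAULT, frames=[1,2,4]
Step 4: ref 3 -> FAULT, evict 1, frames=[3,2,4]
Step 5: ref 4 -> HIT, frames=[3,2,4]
Step 6: ref 1 -> FAULT, evict 2, frames=[3,1,4]
Step 7: ref 4 -> HIT, frames=[3,1,4]
Step 8: ref 3 -> HIT, frames=[3,1,4]
Step 9: ref 1 -> HIT, frames=[3,1,4]
Step 10: ref 2 -> FAULT, evict 4, frames=[3,1,2]
At step 10: evicted page 4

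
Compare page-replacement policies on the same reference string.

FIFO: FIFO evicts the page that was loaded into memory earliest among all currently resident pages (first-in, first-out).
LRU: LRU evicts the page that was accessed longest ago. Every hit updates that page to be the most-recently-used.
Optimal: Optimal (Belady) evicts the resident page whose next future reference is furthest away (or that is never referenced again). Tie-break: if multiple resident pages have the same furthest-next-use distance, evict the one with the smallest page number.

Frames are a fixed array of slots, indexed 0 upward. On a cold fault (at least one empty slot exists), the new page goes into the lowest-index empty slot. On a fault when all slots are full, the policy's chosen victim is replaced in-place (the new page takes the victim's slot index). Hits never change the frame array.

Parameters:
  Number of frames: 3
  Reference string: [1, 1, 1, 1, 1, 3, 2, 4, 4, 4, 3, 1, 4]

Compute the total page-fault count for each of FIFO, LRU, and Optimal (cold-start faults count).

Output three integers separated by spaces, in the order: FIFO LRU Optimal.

Answer: 5 5 4

Derivation:
--- FIFO ---
  step 0: ref 1 -> FAULT, frames=[1,-,-] (faults so far: 1)
  step 1: ref 1 -> HIT, frames=[1,-,-] (faults so far: 1)
  step 2: ref 1 -> HIT, frames=[1,-,-] (faults so far: 1)
  step 3: ref 1 -> HIT, frames=[1,-,-] (faults so far: 1)
  step 4: ref 1 -> HIT, frames=[1,-,-] (faults so far: 1)
  step 5: ref 3 -> FAULT, frames=[1,3,-] (faults so far: 2)
  step 6: ref 2 -> FAULT, frames=[1,3,2] (faults so far: 3)
  step 7: ref 4 -> FAULT, evict 1, frames=[4,3,2] (faults so far: 4)
  step 8: ref 4 -> HIT, frames=[4,3,2] (faults so far: 4)
  step 9: ref 4 -> HIT, frames=[4,3,2] (faults so far: 4)
  step 10: ref 3 -> HIT, frames=[4,3,2] (faults so far: 4)
  step 11: ref 1 -> FAULT, evict 3, frames=[4,1,2] (faults so far: 5)
  step 12: ref 4 -> HIT, frames=[4,1,2] (faults so far: 5)
  FIFO total faults: 5
--- LRU ---
  step 0: ref 1 -> FAULT, frames=[1,-,-] (faults so far: 1)
  step 1: ref 1 -> HIT, frames=[1,-,-] (faults so far: 1)
  step 2: ref 1 -> HIT, frames=[1,-,-] (faults so far: 1)
  step 3: ref 1 -> HIT, frames=[1,-,-] (faults so far: 1)
  step 4: ref 1 -> HIT, frames=[1,-,-] (faults so far: 1)
  step 5: ref 3 -> FAULT, frames=[1,3,-] (faults so far: 2)
  step 6: ref 2 -> FAULT, frames=[1,3,2] (faults so far: 3)
  step 7: ref 4 -> FAULT, evict 1, frames=[4,3,2] (faults so far: 4)
  step 8: ref 4 -> HIT, frames=[4,3,2] (faults so far: 4)
  step 9: ref 4 -> HIT, frames=[4,3,2] (faults so far: 4)
  step 10: ref 3 -> HIT, frames=[4,3,2] (faults so far: 4)
  step 11: ref 1 -> FAULT, evict 2, frames=[4,3,1] (faults so far: 5)
  step 12: ref 4 -> HIT, frames=[4,3,1] (faults so far: 5)
  LRU total faults: 5
--- Optimal ---
  step 0: ref 1 -> FAULT, frames=[1,-,-] (faults so far: 1)
  step 1: ref 1 -> HIT, frames=[1,-,-] (faults so far: 1)
  step 2: ref 1 -> HIT, frames=[1,-,-] (faults so far: 1)
  step 3: ref 1 -> HIT, frames=[1,-,-] (faults so far: 1)
  step 4: ref 1 -> HIT, frames=[1,-,-] (faults so far: 1)
  step 5: ref 3 -> FAULT, frames=[1,3,-] (faults so far: 2)
  step 6: ref 2 -> FAULT, frames=[1,3,2] (faults so far: 3)
  step 7: ref 4 -> FAULT, evict 2, frames=[1,3,4] (faults so far: 4)
  step 8: ref 4 -> HIT, frames=[1,3,4] (faults so far: 4)
  step 9: ref 4 -> HIT, frames=[1,3,4] (faults so far: 4)
  step 10: ref 3 -> HIT, frames=[1,3,4] (faults so far: 4)
  step 11: ref 1 -> HIT, frames=[1,3,4] (faults so far: 4)
  step 12: ref 4 -> HIT, frames=[1,3,4] (faults so far: 4)
  Optimal total faults: 4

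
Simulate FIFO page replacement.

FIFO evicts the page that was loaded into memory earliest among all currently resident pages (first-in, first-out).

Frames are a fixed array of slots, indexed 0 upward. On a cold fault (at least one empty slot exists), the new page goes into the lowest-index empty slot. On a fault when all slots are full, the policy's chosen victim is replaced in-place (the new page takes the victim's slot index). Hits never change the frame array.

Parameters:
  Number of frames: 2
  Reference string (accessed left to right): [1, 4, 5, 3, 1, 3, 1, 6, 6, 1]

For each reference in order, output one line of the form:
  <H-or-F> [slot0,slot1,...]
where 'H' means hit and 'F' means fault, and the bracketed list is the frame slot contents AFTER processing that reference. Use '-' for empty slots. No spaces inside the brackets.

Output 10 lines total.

F [1,-]
F [1,4]
F [5,4]
F [5,3]
F [1,3]
H [1,3]
H [1,3]
F [1,6]
H [1,6]
H [1,6]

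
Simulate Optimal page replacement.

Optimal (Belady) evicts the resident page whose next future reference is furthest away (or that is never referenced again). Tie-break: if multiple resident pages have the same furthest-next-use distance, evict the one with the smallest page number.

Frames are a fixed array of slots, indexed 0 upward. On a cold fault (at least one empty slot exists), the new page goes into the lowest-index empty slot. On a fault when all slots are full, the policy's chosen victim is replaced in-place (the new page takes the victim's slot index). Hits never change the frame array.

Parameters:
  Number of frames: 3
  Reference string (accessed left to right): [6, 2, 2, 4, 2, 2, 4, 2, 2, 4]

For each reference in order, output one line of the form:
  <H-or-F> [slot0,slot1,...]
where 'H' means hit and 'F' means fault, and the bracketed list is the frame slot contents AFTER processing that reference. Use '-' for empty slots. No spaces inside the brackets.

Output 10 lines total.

F [6,-,-]
F [6,2,-]
H [6,2,-]
F [6,2,4]
H [6,2,4]
H [6,2,4]
H [6,2,4]
H [6,2,4]
H [6,2,4]
H [6,2,4]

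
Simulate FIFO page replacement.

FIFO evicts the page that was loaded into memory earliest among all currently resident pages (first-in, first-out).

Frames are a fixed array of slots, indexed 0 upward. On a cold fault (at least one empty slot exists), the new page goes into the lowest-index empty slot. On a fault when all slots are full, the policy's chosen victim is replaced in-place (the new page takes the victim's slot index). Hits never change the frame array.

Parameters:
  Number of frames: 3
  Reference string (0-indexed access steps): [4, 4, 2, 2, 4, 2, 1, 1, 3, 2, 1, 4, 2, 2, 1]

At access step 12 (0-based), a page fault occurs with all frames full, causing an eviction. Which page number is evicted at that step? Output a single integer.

Answer: 1

Derivation:
Step 0: ref 4 -> FAULT, frames=[4,-,-]
Step 1: ref 4 -> HIT, frames=[4,-,-]
Step 2: ref 2 -> FAULT, frames=[4,2,-]
Step 3: ref 2 -> HIT, frames=[4,2,-]
Step 4: ref 4 -> HIT, frames=[4,2,-]
Step 5: ref 2 -> HIT, frames=[4,2,-]
Step 6: ref 1 -> FAULT, frames=[4,2,1]
Step 7: ref 1 -> HIT, frames=[4,2,1]
Step 8: ref 3 -> FAULT, evict 4, frames=[3,2,1]
Step 9: ref 2 -> HIT, frames=[3,2,1]
Step 10: ref 1 -> HIT, frames=[3,2,1]
Step 11: ref 4 -> FAULT, evict 2, frames=[3,4,1]
Step 12: ref 2 -> FAULT, evict 1, frames=[3,4,2]
At step 12: evicted page 1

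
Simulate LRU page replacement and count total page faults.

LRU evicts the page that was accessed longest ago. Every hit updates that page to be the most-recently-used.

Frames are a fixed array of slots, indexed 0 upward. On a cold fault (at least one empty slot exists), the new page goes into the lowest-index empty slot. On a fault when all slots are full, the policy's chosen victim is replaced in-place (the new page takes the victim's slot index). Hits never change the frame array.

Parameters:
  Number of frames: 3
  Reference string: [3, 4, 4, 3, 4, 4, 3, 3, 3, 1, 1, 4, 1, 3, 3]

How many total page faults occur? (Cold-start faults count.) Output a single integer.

Step 0: ref 3 → FAULT, frames=[3,-,-]
Step 1: ref 4 → FAULT, frames=[3,4,-]
Step 2: ref 4 → HIT, frames=[3,4,-]
Step 3: ref 3 → HIT, frames=[3,4,-]
Step 4: ref 4 → HIT, frames=[3,4,-]
Step 5: ref 4 → HIT, frames=[3,4,-]
Step 6: ref 3 → HIT, frames=[3,4,-]
Step 7: ref 3 → HIT, frames=[3,4,-]
Step 8: ref 3 → HIT, frames=[3,4,-]
Step 9: ref 1 → FAULT, frames=[3,4,1]
Step 10: ref 1 → HIT, frames=[3,4,1]
Step 11: ref 4 → HIT, frames=[3,4,1]
Step 12: ref 1 → HIT, frames=[3,4,1]
Step 13: ref 3 → HIT, frames=[3,4,1]
Step 14: ref 3 → HIT, frames=[3,4,1]
Total faults: 3

Answer: 3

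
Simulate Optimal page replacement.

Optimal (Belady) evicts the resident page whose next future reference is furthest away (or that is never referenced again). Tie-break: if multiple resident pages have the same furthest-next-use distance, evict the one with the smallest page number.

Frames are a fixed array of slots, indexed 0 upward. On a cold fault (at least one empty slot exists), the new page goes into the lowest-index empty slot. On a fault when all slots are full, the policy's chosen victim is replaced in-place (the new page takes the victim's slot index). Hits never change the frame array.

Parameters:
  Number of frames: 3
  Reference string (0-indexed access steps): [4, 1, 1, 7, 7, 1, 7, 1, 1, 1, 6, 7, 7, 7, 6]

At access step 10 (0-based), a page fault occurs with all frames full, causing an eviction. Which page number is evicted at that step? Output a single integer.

Step 0: ref 4 -> FAULT, frames=[4,-,-]
Step 1: ref 1 -> FAULT, frames=[4,1,-]
Step 2: ref 1 -> HIT, frames=[4,1,-]
Step 3: ref 7 -> FAULT, frames=[4,1,7]
Step 4: ref 7 -> HIT, frames=[4,1,7]
Step 5: ref 1 -> HIT, frames=[4,1,7]
Step 6: ref 7 -> HIT, frames=[4,1,7]
Step 7: ref 1 -> HIT, frames=[4,1,7]
Step 8: ref 1 -> HIT, frames=[4,1,7]
Step 9: ref 1 -> HIT, frames=[4,1,7]
Step 10: ref 6 -> FAULT, evict 1, frames=[4,6,7]
At step 10: evicted page 1

Answer: 1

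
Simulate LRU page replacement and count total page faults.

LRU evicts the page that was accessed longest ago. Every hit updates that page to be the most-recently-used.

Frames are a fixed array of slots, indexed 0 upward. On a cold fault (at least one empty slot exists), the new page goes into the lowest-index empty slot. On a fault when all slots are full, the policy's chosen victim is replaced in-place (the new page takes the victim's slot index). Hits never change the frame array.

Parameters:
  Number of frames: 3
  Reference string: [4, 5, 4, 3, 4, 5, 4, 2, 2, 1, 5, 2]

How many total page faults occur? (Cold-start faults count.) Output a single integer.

Answer: 6

Derivation:
Step 0: ref 4 → FAULT, frames=[4,-,-]
Step 1: ref 5 → FAULT, frames=[4,5,-]
Step 2: ref 4 → HIT, frames=[4,5,-]
Step 3: ref 3 → FAULT, frames=[4,5,3]
Step 4: ref 4 → HIT, frames=[4,5,3]
Step 5: ref 5 → HIT, frames=[4,5,3]
Step 6: ref 4 → HIT, frames=[4,5,3]
Step 7: ref 2 → FAULT (evict 3), frames=[4,5,2]
Step 8: ref 2 → HIT, frames=[4,5,2]
Step 9: ref 1 → FAULT (evict 5), frames=[4,1,2]
Step 10: ref 5 → FAULT (evict 4), frames=[5,1,2]
Step 11: ref 2 → HIT, frames=[5,1,2]
Total faults: 6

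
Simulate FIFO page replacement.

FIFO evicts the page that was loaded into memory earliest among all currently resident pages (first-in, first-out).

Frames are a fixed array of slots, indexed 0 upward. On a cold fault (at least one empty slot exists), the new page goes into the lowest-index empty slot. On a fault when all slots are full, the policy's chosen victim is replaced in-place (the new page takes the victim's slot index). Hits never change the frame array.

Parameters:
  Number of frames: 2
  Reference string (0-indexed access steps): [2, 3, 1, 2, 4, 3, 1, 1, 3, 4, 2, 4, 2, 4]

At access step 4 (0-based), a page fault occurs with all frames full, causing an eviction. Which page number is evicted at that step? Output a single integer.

Answer: 1

Derivation:
Step 0: ref 2 -> FAULT, frames=[2,-]
Step 1: ref 3 -> FAULT, frames=[2,3]
Step 2: ref 1 -> FAULT, evict 2, frames=[1,3]
Step 3: ref 2 -> FAULT, evict 3, frames=[1,2]
Step 4: ref 4 -> FAULT, evict 1, frames=[4,2]
At step 4: evicted page 1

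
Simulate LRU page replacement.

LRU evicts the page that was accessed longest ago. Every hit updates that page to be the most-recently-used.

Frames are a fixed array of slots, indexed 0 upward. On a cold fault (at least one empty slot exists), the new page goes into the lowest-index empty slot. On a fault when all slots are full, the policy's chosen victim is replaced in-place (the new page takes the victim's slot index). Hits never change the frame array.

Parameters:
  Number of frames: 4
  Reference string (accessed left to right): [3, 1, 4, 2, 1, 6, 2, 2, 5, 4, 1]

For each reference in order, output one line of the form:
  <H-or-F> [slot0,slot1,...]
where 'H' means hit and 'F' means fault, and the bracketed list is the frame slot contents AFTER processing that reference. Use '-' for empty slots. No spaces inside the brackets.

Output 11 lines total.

F [3,-,-,-]
F [3,1,-,-]
F [3,1,4,-]
F [3,1,4,2]
H [3,1,4,2]
F [6,1,4,2]
H [6,1,4,2]
H [6,1,4,2]
F [6,1,5,2]
F [6,4,5,2]
F [1,4,5,2]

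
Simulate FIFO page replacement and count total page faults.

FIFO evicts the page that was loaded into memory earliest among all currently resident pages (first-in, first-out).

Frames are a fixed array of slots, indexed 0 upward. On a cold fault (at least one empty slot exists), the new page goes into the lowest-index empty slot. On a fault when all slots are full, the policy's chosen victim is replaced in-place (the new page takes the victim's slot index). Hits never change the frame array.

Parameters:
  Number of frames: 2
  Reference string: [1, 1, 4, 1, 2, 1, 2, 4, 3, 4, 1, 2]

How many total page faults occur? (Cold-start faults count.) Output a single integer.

Step 0: ref 1 → FAULT, frames=[1,-]
Step 1: ref 1 → HIT, frames=[1,-]
Step 2: ref 4 → FAULT, frames=[1,4]
Step 3: ref 1 → HIT, frames=[1,4]
Step 4: ref 2 → FAULT (evict 1), frames=[2,4]
Step 5: ref 1 → FAULT (evict 4), frames=[2,1]
Step 6: ref 2 → HIT, frames=[2,1]
Step 7: ref 4 → FAULT (evict 2), frames=[4,1]
Step 8: ref 3 → FAULT (evict 1), frames=[4,3]
Step 9: ref 4 → HIT, frames=[4,3]
Step 10: ref 1 → FAULT (evict 4), frames=[1,3]
Step 11: ref 2 → FAULT (evict 3), frames=[1,2]
Total faults: 8

Answer: 8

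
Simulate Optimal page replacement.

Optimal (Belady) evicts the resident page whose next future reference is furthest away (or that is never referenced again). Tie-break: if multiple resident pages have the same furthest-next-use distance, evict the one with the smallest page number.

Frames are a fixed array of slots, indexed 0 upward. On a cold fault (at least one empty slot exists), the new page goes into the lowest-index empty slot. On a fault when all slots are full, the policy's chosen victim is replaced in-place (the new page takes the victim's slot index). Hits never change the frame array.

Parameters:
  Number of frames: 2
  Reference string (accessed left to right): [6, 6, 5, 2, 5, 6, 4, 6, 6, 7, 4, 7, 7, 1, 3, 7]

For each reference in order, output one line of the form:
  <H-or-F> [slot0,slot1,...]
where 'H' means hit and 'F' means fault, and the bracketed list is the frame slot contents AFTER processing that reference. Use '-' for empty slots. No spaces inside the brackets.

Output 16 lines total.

F [6,-]
H [6,-]
F [6,5]
F [2,5]
H [2,5]
F [6,5]
F [6,4]
H [6,4]
H [6,4]
F [7,4]
H [7,4]
H [7,4]
H [7,4]
F [7,1]
F [7,3]
H [7,3]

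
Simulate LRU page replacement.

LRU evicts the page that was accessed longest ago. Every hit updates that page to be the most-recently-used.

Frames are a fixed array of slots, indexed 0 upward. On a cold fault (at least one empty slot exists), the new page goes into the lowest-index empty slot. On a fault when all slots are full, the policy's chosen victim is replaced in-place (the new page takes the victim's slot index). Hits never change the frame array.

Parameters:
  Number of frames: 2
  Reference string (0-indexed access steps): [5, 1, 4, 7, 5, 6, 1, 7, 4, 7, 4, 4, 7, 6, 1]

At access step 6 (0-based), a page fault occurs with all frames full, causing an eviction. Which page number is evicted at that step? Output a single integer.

Answer: 5

Derivation:
Step 0: ref 5 -> FAULT, frames=[5,-]
Step 1: ref 1 -> FAULT, frames=[5,1]
Step 2: ref 4 -> FAULT, evict 5, frames=[4,1]
Step 3: ref 7 -> FAULT, evict 1, frames=[4,7]
Step 4: ref 5 -> FAULT, evict 4, frames=[5,7]
Step 5: ref 6 -> FAULT, evict 7, frames=[5,6]
Step 6: ref 1 -> FAULT, evict 5, frames=[1,6]
At step 6: evicted page 5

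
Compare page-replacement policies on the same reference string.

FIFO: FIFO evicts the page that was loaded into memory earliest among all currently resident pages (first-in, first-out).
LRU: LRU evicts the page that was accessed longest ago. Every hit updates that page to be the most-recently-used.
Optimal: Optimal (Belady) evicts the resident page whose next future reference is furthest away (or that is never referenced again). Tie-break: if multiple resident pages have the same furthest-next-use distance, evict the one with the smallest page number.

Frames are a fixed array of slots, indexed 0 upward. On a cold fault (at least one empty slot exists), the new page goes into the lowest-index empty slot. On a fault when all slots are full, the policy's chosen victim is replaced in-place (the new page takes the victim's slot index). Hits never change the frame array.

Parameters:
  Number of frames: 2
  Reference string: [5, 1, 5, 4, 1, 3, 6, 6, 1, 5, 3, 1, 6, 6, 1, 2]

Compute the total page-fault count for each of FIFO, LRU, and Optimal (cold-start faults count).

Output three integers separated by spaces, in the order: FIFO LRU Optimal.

Answer: 11 12 9

Derivation:
--- FIFO ---
  step 0: ref 5 -> FAULT, frames=[5,-] (faults so far: 1)
  step 1: ref 1 -> FAULT, frames=[5,1] (faults so far: 2)
  step 2: ref 5 -> HIT, frames=[5,1] (faults so far: 2)
  step 3: ref 4 -> FAULT, evict 5, frames=[4,1] (faults so far: 3)
  step 4: ref 1 -> HIT, frames=[4,1] (faults so far: 3)
  step 5: ref 3 -> FAULT, evict 1, frames=[4,3] (faults so far: 4)
  step 6: ref 6 -> FAULT, evict 4, frames=[6,3] (faults so far: 5)
  step 7: ref 6 -> HIT, frames=[6,3] (faults so far: 5)
  step 8: ref 1 -> FAULT, evict 3, frames=[6,1] (faults so far: 6)
  step 9: ref 5 -> FAULT, evict 6, frames=[5,1] (faults so far: 7)
  step 10: ref 3 -> FAULT, evict 1, frames=[5,3] (faults so far: 8)
  step 11: ref 1 -> FAULT, evict 5, frames=[1,3] (faults so far: 9)
  step 12: ref 6 -> FAULT, evict 3, frames=[1,6] (faults so far: 10)
  step 13: ref 6 -> HIT, frames=[1,6] (faults so far: 10)
  step 14: ref 1 -> HIT, frames=[1,6] (faults so far: 10)
  step 15: ref 2 -> FAULT, evict 1, frames=[2,6] (faults so far: 11)
  FIFO total faults: 11
--- LRU ---
  step 0: ref 5 -> FAULT, frames=[5,-] (faults so far: 1)
  step 1: ref 1 -> FAULT, frames=[5,1] (faults so far: 2)
  step 2: ref 5 -> HIT, frames=[5,1] (faults so far: 2)
  step 3: ref 4 -> FAULT, evict 1, frames=[5,4] (faults so far: 3)
  step 4: ref 1 -> FAULT, evict 5, frames=[1,4] (faults so far: 4)
  step 5: ref 3 -> FAULT, evict 4, frames=[1,3] (faults so far: 5)
  step 6: ref 6 -> FAULT, evict 1, frames=[6,3] (faults so far: 6)
  step 7: ref 6 -> HIT, frames=[6,3] (faults so far: 6)
  step 8: ref 1 -> FAULT, evict 3, frames=[6,1] (faults so far: 7)
  step 9: ref 5 -> FAULT, evict 6, frames=[5,1] (faults so far: 8)
  step 10: ref 3 -> FAULT, evict 1, frames=[5,3] (faults so far: 9)
  step 11: ref 1 -> FAULT, evict 5, frames=[1,3] (faults so far: 10)
  step 12: ref 6 -> FAULT, evict 3, frames=[1,6] (faults so far: 11)
  step 13: ref 6 -> HIT, frames=[1,6] (faults so far: 11)
  step 14: ref 1 -> HIT, frames=[1,6] (faults so far: 11)
  step 15: ref 2 -> FAULT, evict 6, frames=[1,2] (faults so far: 12)
  LRU total faults: 12
--- Optimal ---
  step 0: ref 5 -> FAULT, frames=[5,-] (faults so far: 1)
  step 1: ref 1 -> FAULT, frames=[5,1] (faults so far: 2)
  step 2: ref 5 -> HIT, frames=[5,1] (faults so far: 2)
  step 3: ref 4 -> FAULT, evict 5, frames=[4,1] (faults so far: 3)
  step 4: ref 1 -> HIT, frames=[4,1] (faults so far: 3)
  step 5: ref 3 -> FAULT, evict 4, frames=[3,1] (faults so far: 4)
  step 6: ref 6 -> FAULT, evict 3, frames=[6,1] (faults so far: 5)
  step 7: ref 6 -> HIT, frames=[6,1] (faults so far: 5)
  step 8: ref 1 -> HIT, frames=[6,1] (faults so far: 5)
  step 9: ref 5 -> FAULT, evict 6, frames=[5,1] (faults so far: 6)
  step 10: ref 3 -> FAULT, evict 5, frames=[3,1] (faults so far: 7)
  step 11: ref 1 -> HIT, frames=[3,1] (faults so far: 7)
  step 12: ref 6 -> FAULT, evict 3, frames=[6,1] (faults so far: 8)
  step 13: ref 6 -> HIT, frames=[6,1] (faults so far: 8)
  step 14: ref 1 -> HIT, frames=[6,1] (faults so far: 8)
  step 15: ref 2 -> FAULT, evict 1, frames=[6,2] (faults so far: 9)
  Optimal total faults: 9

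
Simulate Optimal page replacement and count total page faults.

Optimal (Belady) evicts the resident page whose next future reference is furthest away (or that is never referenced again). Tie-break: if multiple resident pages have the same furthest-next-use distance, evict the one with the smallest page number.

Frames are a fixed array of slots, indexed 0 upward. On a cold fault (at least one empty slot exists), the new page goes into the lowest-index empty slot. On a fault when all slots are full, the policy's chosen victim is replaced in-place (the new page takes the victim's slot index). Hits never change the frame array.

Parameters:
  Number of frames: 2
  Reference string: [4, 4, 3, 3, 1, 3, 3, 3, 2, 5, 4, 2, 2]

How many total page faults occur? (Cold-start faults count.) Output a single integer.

Step 0: ref 4 → FAULT, frames=[4,-]
Step 1: ref 4 → HIT, frames=[4,-]
Step 2: ref 3 → FAULT, frames=[4,3]
Step 3: ref 3 → HIT, frames=[4,3]
Step 4: ref 1 → FAULT (evict 4), frames=[1,3]
Step 5: ref 3 → HIT, frames=[1,3]
Step 6: ref 3 → HIT, frames=[1,3]
Step 7: ref 3 → HIT, frames=[1,3]
Step 8: ref 2 → FAULT (evict 1), frames=[2,3]
Step 9: ref 5 → FAULT (evict 3), frames=[2,5]
Step 10: ref 4 → FAULT (evict 5), frames=[2,4]
Step 11: ref 2 → HIT, frames=[2,4]
Step 12: ref 2 → HIT, frames=[2,4]
Total faults: 6

Answer: 6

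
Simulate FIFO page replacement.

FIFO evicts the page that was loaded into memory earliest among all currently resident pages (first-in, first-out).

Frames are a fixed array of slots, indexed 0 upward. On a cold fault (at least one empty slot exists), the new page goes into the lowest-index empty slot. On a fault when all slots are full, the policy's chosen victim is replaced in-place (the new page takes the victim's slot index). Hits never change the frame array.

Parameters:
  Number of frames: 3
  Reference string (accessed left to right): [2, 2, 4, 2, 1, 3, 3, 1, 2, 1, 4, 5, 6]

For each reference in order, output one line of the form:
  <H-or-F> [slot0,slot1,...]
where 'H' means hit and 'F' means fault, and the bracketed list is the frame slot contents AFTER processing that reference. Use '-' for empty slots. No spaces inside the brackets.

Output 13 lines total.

F [2,-,-]
H [2,-,-]
F [2,4,-]
H [2,4,-]
F [2,4,1]
F [3,4,1]
H [3,4,1]
H [3,4,1]
F [3,2,1]
H [3,2,1]
F [3,2,4]
F [5,2,4]
F [5,6,4]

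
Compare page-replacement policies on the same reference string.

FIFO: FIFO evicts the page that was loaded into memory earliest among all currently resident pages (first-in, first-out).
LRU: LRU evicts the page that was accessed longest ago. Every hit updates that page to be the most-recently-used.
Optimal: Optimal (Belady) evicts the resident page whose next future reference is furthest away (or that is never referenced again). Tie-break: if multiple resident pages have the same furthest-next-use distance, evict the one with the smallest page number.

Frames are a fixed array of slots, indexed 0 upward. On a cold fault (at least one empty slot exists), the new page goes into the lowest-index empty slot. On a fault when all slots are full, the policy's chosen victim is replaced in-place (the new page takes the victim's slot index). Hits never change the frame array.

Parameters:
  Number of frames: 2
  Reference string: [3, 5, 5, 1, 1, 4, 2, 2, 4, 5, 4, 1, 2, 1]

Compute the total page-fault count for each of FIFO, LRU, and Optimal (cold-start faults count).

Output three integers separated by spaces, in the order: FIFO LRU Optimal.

--- FIFO ---
  step 0: ref 3 -> FAULT, frames=[3,-] (faults so far: 1)
  step 1: ref 5 -> FAULT, frames=[3,5] (faults so far: 2)
  step 2: ref 5 -> HIT, frames=[3,5] (faults so far: 2)
  step 3: ref 1 -> FAULT, evict 3, frames=[1,5] (faults so far: 3)
  step 4: ref 1 -> HIT, frames=[1,5] (faults so far: 3)
  step 5: ref 4 -> FAULT, evict 5, frames=[1,4] (faults so far: 4)
  step 6: ref 2 -> FAULT, evict 1, frames=[2,4] (faults so far: 5)
  step 7: ref 2 -> HIT, frames=[2,4] (faults so far: 5)
  step 8: ref 4 -> HIT, frames=[2,4] (faults so far: 5)
  step 9: ref 5 -> FAULT, evict 4, frames=[2,5] (faults so far: 6)
  step 10: ref 4 -> FAULT, evict 2, frames=[4,5] (faults so far: 7)
  step 11: ref 1 -> FAULT, evict 5, frames=[4,1] (faults so far: 8)
  step 12: ref 2 -> FAULT, evict 4, frames=[2,1] (faults so far: 9)
  step 13: ref 1 -> HIT, frames=[2,1] (faults so far: 9)
  FIFO total faults: 9
--- LRU ---
  step 0: ref 3 -> FAULT, frames=[3,-] (faults so far: 1)
  step 1: ref 5 -> FAULT, frames=[3,5] (faults so far: 2)
  step 2: ref 5 -> HIT, frames=[3,5] (faults so far: 2)
  step 3: ref 1 -> FAULT, evict 3, frames=[1,5] (faults so far: 3)
  step 4: ref 1 -> HIT, frames=[1,5] (faults so far: 3)
  step 5: ref 4 -> FAULT, evict 5, frames=[1,4] (faults so far: 4)
  step 6: ref 2 -> FAULT, evict 1, frames=[2,4] (faults so far: 5)
  step 7: ref 2 -> HIT, frames=[2,4] (faults so far: 5)
  step 8: ref 4 -> HIT, frames=[2,4] (faults so far: 5)
  step 9: ref 5 -> FAULT, evict 2, frames=[5,4] (faults so far: 6)
  step 10: ref 4 -> HIT, frames=[5,4] (faults so far: 6)
  step 11: ref 1 -> FAULT, evict 5, frames=[1,4] (faults so far: 7)
  step 12: ref 2 -> FAULT, evict 4, frames=[1,2] (faults so far: 8)
  step 13: ref 1 -> HIT, frames=[1,2] (faults so far: 8)
  LRU total faults: 8
--- Optimal ---
  step 0: ref 3 -> FAULT, frames=[3,-] (faults so far: 1)
  step 1: ref 5 -> FAULT, frames=[3,5] (faults so far: 2)
  step 2: ref 5 -> HIT, frames=[3,5] (faults so far: 2)
  step 3: ref 1 -> FAULT, evict 3, frames=[1,5] (faults so far: 3)
  step 4: ref 1 -> HIT, frames=[1,5] (faults so far: 3)
  step 5: ref 4 -> FAULT, evict 1, frames=[4,5] (faults so far: 4)
  step 6: ref 2 -> FAULT, evict 5, frames=[4,2] (faults so far: 5)
  step 7: ref 2 -> HIT, frames=[4,2] (faults so far: 5)
  step 8: ref 4 -> HIT, frames=[4,2] (faults so far: 5)
  step 9: ref 5 -> FAULT, evict 2, frames=[4,5] (faults so far: 6)
  step 10: ref 4 -> HIT, frames=[4,5] (faults so far: 6)
  step 11: ref 1 -> FAULT, evict 4, frames=[1,5] (faults so far: 7)
  step 12: ref 2 -> FAULT, evict 5, frames=[1,2] (faults so far: 8)
  step 13: ref 1 -> HIT, frames=[1,2] (faults so far: 8)
  Optimal total faults: 8

Answer: 9 8 8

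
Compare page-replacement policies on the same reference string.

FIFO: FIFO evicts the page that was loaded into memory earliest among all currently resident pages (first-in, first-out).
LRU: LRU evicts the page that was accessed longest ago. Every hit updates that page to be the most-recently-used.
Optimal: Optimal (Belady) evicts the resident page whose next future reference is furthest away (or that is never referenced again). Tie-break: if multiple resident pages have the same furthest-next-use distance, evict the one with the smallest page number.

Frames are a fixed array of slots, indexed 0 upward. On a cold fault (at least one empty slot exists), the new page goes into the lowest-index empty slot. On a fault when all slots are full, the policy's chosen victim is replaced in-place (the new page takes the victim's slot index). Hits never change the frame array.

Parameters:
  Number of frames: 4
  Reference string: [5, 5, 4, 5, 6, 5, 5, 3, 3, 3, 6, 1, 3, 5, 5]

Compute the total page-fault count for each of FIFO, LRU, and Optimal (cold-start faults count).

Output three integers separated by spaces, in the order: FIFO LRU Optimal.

--- FIFO ---
  step 0: ref 5 -> FAULT, frames=[5,-,-,-] (faults so far: 1)
  step 1: ref 5 -> HIT, frames=[5,-,-,-] (faults so far: 1)
  step 2: ref 4 -> FAULT, frames=[5,4,-,-] (faults so far: 2)
  step 3: ref 5 -> HIT, frames=[5,4,-,-] (faults so far: 2)
  step 4: ref 6 -> FAULT, frames=[5,4,6,-] (faults so far: 3)
  step 5: ref 5 -> HIT, frames=[5,4,6,-] (faults so far: 3)
  step 6: ref 5 -> HIT, frames=[5,4,6,-] (faults so far: 3)
  step 7: ref 3 -> FAULT, frames=[5,4,6,3] (faults so far: 4)
  step 8: ref 3 -> HIT, frames=[5,4,6,3] (faults so far: 4)
  step 9: ref 3 -> HIT, frames=[5,4,6,3] (faults so far: 4)
  step 10: ref 6 -> HIT, frames=[5,4,6,3] (faults so far: 4)
  step 11: ref 1 -> FAULT, evict 5, frames=[1,4,6,3] (faults so far: 5)
  step 12: ref 3 -> HIT, frames=[1,4,6,3] (faults so far: 5)
  step 13: ref 5 -> FAULT, evict 4, frames=[1,5,6,3] (faults so far: 6)
  step 14: ref 5 -> HIT, frames=[1,5,6,3] (faults so far: 6)
  FIFO total faults: 6
--- LRU ---
  step 0: ref 5 -> FAULT, frames=[5,-,-,-] (faults so far: 1)
  step 1: ref 5 -> HIT, frames=[5,-,-,-] (faults so far: 1)
  step 2: ref 4 -> FAULT, frames=[5,4,-,-] (faults so far: 2)
  step 3: ref 5 -> HIT, frames=[5,4,-,-] (faults so far: 2)
  step 4: ref 6 -> FAULT, frames=[5,4,6,-] (faults so far: 3)
  step 5: ref 5 -> HIT, frames=[5,4,6,-] (faults so far: 3)
  step 6: ref 5 -> HIT, frames=[5,4,6,-] (faults so far: 3)
  step 7: ref 3 -> FAULT, frames=[5,4,6,3] (faults so far: 4)
  step 8: ref 3 -> HIT, frames=[5,4,6,3] (faults so far: 4)
  step 9: ref 3 -> HIT, frames=[5,4,6,3] (faults so far: 4)
  step 10: ref 6 -> HIT, frames=[5,4,6,3] (faults so far: 4)
  step 11: ref 1 -> FAULT, evict 4, frames=[5,1,6,3] (faults so far: 5)
  step 12: ref 3 -> HIT, frames=[5,1,6,3] (faults so far: 5)
  step 13: ref 5 -> HIT, frames=[5,1,6,3] (faults so far: 5)
  step 14: ref 5 -> HIT, frames=[5,1,6,3] (faults so far: 5)
  LRU total faults: 5
--- Optimal ---
  step 0: ref 5 -> FAULT, frames=[5,-,-,-] (faults so far: 1)
  step 1: ref 5 -> HIT, frames=[5,-,-,-] (faults so far: 1)
  step 2: ref 4 -> FAULT, frames=[5,4,-,-] (faults so far: 2)
  step 3: ref 5 -> HIT, frames=[5,4,-,-] (faults so far: 2)
  step 4: ref 6 -> FAULT, frames=[5,4,6,-] (faults so far: 3)
  step 5: ref 5 -> HIT, frames=[5,4,6,-] (faults so far: 3)
  step 6: ref 5 -> HIT, frames=[5,4,6,-] (faults so far: 3)
  step 7: ref 3 -> FAULT, frames=[5,4,6,3] (faults so far: 4)
  step 8: ref 3 -> HIT, frames=[5,4,6,3] (faults so far: 4)
  step 9: ref 3 -> HIT, frames=[5,4,6,3] (faults so far: 4)
  step 10: ref 6 -> HIT, frames=[5,4,6,3] (faults so far: 4)
  step 11: ref 1 -> FAULT, evict 4, frames=[5,1,6,3] (faults so far: 5)
  step 12: ref 3 -> HIT, frames=[5,1,6,3] (faults so far: 5)
  step 13: ref 5 -> HIT, frames=[5,1,6,3] (faults so far: 5)
  step 14: ref 5 -> HIT, frames=[5,1,6,3] (faults so far: 5)
  Optimal total faults: 5

Answer: 6 5 5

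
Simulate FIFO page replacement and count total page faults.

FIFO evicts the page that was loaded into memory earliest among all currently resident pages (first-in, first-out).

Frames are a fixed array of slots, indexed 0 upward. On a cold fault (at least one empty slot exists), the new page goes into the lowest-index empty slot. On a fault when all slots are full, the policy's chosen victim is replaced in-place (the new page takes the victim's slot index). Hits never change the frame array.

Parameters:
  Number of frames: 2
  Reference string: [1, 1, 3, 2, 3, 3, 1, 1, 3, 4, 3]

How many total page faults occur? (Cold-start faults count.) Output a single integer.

Answer: 6

Derivation:
Step 0: ref 1 → FAULT, frames=[1,-]
Step 1: ref 1 → HIT, frames=[1,-]
Step 2: ref 3 → FAULT, frames=[1,3]
Step 3: ref 2 → FAULT (evict 1), frames=[2,3]
Step 4: ref 3 → HIT, frames=[2,3]
Step 5: ref 3 → HIT, frames=[2,3]
Step 6: ref 1 → FAULT (evict 3), frames=[2,1]
Step 7: ref 1 → HIT, frames=[2,1]
Step 8: ref 3 → FAULT (evict 2), frames=[3,1]
Step 9: ref 4 → FAULT (evict 1), frames=[3,4]
Step 10: ref 3 → HIT, frames=[3,4]
Total faults: 6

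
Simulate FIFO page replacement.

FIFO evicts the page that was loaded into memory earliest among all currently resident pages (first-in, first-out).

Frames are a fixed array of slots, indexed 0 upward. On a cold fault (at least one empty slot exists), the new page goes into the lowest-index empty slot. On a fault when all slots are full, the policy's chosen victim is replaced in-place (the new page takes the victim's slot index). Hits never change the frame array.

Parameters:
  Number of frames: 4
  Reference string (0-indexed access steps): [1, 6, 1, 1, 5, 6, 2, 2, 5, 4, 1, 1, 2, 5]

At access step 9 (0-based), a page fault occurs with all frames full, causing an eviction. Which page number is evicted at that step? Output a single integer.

Answer: 1

Derivation:
Step 0: ref 1 -> FAULT, frames=[1,-,-,-]
Step 1: ref 6 -> FAULT, frames=[1,6,-,-]
Step 2: ref 1 -> HIT, frames=[1,6,-,-]
Step 3: ref 1 -> HIT, frames=[1,6,-,-]
Step 4: ref 5 -> FAULT, frames=[1,6,5,-]
Step 5: ref 6 -> HIT, frames=[1,6,5,-]
Step 6: ref 2 -> FAULT, frames=[1,6,5,2]
Step 7: ref 2 -> HIT, frames=[1,6,5,2]
Step 8: ref 5 -> HIT, frames=[1,6,5,2]
Step 9: ref 4 -> FAULT, evict 1, frames=[4,6,5,2]
At step 9: evicted page 1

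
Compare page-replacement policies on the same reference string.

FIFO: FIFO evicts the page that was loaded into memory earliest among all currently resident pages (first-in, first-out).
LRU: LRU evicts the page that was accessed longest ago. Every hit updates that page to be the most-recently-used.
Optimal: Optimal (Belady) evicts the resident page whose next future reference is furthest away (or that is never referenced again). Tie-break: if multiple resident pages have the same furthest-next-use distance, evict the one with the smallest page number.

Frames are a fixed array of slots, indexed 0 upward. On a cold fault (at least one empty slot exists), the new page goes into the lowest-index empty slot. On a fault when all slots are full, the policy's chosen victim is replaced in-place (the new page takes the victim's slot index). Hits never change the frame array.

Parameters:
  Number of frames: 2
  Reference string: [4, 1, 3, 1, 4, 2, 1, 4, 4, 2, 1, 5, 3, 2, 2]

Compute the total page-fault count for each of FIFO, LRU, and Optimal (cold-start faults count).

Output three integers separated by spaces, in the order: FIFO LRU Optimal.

Answer: 12 12 9

Derivation:
--- FIFO ---
  step 0: ref 4 -> FAULT, frames=[4,-] (faults so far: 1)
  step 1: ref 1 -> FAULT, frames=[4,1] (faults so far: 2)
  step 2: ref 3 -> FAULT, evict 4, frames=[3,1] (faults so far: 3)
  step 3: ref 1 -> HIT, frames=[3,1] (faults so far: 3)
  step 4: ref 4 -> FAULT, evict 1, frames=[3,4] (faults so far: 4)
  step 5: ref 2 -> FAULT, evict 3, frames=[2,4] (faults so far: 5)
  step 6: ref 1 -> FAULT, evict 4, frames=[2,1] (faults so far: 6)
  step 7: ref 4 -> FAULT, evict 2, frames=[4,1] (faults so far: 7)
  step 8: ref 4 -> HIT, frames=[4,1] (faults so far: 7)
  step 9: ref 2 -> FAULT, evict 1, frames=[4,2] (faults so far: 8)
  step 10: ref 1 -> FAULT, evict 4, frames=[1,2] (faults so far: 9)
  step 11: ref 5 -> FAULT, evict 2, frames=[1,5] (faults so far: 10)
  step 12: ref 3 -> FAULT, evict 1, frames=[3,5] (faults so far: 11)
  step 13: ref 2 -> FAULT, evict 5, frames=[3,2] (faults so far: 12)
  step 14: ref 2 -> HIT, frames=[3,2] (faults so far: 12)
  FIFO total faults: 12
--- LRU ---
  step 0: ref 4 -> FAULT, frames=[4,-] (faults so far: 1)
  step 1: ref 1 -> FAULT, frames=[4,1] (faults so far: 2)
  step 2: ref 3 -> FAULT, evict 4, frames=[3,1] (faults so far: 3)
  step 3: ref 1 -> HIT, frames=[3,1] (faults so far: 3)
  step 4: ref 4 -> FAULT, evict 3, frames=[4,1] (faults so far: 4)
  step 5: ref 2 -> FAULT, evict 1, frames=[4,2] (faults so far: 5)
  step 6: ref 1 -> FAULT, evict 4, frames=[1,2] (faults so far: 6)
  step 7: ref 4 -> FAULT, evict 2, frames=[1,4] (faults so far: 7)
  step 8: ref 4 -> HIT, frames=[1,4] (faults so far: 7)
  step 9: ref 2 -> FAULT, evict 1, frames=[2,4] (faults so far: 8)
  step 10: ref 1 -> FAULT, evict 4, frames=[2,1] (faults so far: 9)
  step 11: ref 5 -> FAULT, evict 2, frames=[5,1] (faults so far: 10)
  step 12: ref 3 -> FAULT, evict 1, frames=[5,3] (faults so far: 11)
  step 13: ref 2 -> FAULT, evict 5, frames=[2,3] (faults so far: 12)
  step 14: ref 2 -> HIT, frames=[2,3] (faults so far: 12)
  LRU total faults: 12
--- Optimal ---
  step 0: ref 4 -> FAULT, frames=[4,-] (faults so far: 1)
  step 1: ref 1 -> FAULT, frames=[4,1] (faults so far: 2)
  step 2: ref 3 -> FAULT, evict 4, frames=[3,1] (faults so far: 3)
  step 3: ref 1 -> HIT, frames=[3,1] (faults so far: 3)
  step 4: ref 4 -> FAULT, evict 3, frames=[4,1] (faults so far: 4)
  step 5: ref 2 -> FAULT, evict 4, frames=[2,1] (faults so far: 5)
  step 6: ref 1 -> HIT, frames=[2,1] (faults so far: 5)
  step 7: ref 4 -> FAULT, evict 1, frames=[2,4] (faults so far: 6)
  step 8: ref 4 -> HIT, frames=[2,4] (faults so far: 6)
  step 9: ref 2 -> HIT, frames=[2,4] (faults so far: 6)
  step 10: ref 1 -> FAULT, evict 4, frames=[2,1] (faults so far: 7)
  step 11: ref 5 -> FAULT, evict 1, frames=[2,5] (faults so far: 8)
  step 12: ref 3 -> FAULT, evict 5, frames=[2,3] (faults so far: 9)
  step 13: ref 2 -> HIT, frames=[2,3] (faults so far: 9)
  step 14: ref 2 -> HIT, frames=[2,3] (faults so far: 9)
  Optimal total faults: 9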